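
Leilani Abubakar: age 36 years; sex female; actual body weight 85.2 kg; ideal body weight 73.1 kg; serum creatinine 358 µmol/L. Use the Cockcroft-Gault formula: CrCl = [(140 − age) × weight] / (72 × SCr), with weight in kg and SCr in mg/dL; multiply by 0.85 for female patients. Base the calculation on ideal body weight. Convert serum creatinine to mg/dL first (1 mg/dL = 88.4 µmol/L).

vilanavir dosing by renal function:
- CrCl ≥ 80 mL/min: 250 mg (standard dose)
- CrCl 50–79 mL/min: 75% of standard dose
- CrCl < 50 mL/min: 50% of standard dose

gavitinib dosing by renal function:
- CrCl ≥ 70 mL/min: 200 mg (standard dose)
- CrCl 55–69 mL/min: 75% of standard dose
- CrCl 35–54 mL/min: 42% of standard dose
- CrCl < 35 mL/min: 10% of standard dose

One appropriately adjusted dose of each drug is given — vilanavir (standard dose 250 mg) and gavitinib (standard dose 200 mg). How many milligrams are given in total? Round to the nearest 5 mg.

145 mg

SCr = 358 / 88.4 = 4.05 mg/dL
CrCl = (140 − 36) × 73.1 / (72 × 4.05) × 0.85 = 7602.4 / 291.60 × 0.85 ≈ 22.2 mL/min
CrCl ≈ 22 mL/min.
vilanavir: < 50 mL/min → 50% of 250 mg = 125 mg.
gavitinib: < 35 mL/min → 10% of 200 mg = 20 mg.
Total = 125 + 20 = 145 mg.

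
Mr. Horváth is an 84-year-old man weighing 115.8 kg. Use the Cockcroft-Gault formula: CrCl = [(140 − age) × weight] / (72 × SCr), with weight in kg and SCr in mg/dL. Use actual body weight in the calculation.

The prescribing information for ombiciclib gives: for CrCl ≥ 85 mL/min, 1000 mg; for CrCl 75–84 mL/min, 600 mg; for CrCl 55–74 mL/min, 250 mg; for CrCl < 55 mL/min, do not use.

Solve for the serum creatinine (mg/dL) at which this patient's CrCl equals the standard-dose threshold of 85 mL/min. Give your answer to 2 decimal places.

Standard dose requires CrCl ≥ 85 mL/min.
Set (140 − 84) × 115.8 / (72 × SCr) = 85
SCr = (140 − 84) × 115.8 / (72 × 85) = 1.060 mg/dL

1.06 mg/dL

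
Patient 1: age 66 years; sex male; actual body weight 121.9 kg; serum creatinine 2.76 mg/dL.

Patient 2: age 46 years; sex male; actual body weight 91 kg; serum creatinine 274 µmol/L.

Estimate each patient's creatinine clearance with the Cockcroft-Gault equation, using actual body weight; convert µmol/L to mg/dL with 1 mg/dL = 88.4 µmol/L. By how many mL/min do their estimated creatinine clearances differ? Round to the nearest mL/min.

7 mL/min

Patient 1: CrCl = (140 − 66) × 121.9 / (72 × 2.76) = 9020.6 / 198.72 ≈ 45.4 mL/min
Patient 2: SCr = 274 / 88.4 = 3.1 mg/dL
Patient 2: CrCl = (140 − 46) × 91 / (72 × 3.1) = 8554.0 / 223.20 ≈ 38.3 mL/min
|45.4 − 38.3| = 7.1 mL/min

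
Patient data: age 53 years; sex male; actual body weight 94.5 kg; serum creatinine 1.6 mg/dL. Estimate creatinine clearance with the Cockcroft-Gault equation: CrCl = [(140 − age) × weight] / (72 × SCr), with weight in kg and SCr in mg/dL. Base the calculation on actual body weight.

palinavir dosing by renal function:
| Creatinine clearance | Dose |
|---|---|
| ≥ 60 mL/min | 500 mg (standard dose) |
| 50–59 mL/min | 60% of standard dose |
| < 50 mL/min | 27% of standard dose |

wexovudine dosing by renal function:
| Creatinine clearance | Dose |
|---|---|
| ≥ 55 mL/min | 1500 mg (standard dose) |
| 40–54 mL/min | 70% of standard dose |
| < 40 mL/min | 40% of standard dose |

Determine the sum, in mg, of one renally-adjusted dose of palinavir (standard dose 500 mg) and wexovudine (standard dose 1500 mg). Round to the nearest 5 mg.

2000 mg

CrCl = (140 − 53) × 94.5 / (72 × 1.6) = 8221.5 / 115.20 ≈ 71.4 mL/min
CrCl ≈ 71 mL/min.
palinavir: ≥ 60 mL/min → 100% of 500 mg = 500 mg.
wexovudine: ≥ 55 mL/min → 100% of 1500 mg = 1500 mg.
Total = 500 + 1500 = 2000 mg.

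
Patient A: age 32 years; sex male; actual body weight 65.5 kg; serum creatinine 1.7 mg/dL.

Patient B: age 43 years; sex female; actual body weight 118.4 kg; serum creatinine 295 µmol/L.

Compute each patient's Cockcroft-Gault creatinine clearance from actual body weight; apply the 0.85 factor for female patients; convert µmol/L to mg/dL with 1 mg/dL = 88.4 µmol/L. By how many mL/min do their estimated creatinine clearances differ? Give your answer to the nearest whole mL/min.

Patient A: CrCl = (140 − 32) × 65.5 / (72 × 1.7) = 7074.0 / 122.40 ≈ 57.8 mL/min
Patient B: SCr = 295 / 88.4 = 3.337 mg/dL
Patient B: CrCl = (140 − 43) × 118.4 / (72 × 3.337) × 0.85 = 11484.8 / 240.26 × 0.85 ≈ 40.6 mL/min
|57.8 − 40.6| = 17.2 mL/min

17 mL/min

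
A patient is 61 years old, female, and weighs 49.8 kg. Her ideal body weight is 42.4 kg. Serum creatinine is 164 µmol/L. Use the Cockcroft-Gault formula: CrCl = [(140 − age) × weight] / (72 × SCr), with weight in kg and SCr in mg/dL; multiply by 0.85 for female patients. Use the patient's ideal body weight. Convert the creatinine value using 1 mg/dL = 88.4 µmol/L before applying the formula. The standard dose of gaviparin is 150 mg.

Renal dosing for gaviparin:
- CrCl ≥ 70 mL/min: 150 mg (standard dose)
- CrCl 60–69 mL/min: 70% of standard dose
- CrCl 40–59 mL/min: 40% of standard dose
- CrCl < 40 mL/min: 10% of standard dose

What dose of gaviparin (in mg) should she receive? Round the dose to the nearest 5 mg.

SCr = 164 / 88.4 = 1.855 mg/dL
CrCl = (140 − 61) × 42.4 / (72 × 1.855) × 0.85 = 3349.6 / 133.56 × 0.85 ≈ 21.3 mL/min
CrCl ≈ 21 mL/min → bracket < 40 mL/min.
10% of 150 mg = 15 mg

15 mg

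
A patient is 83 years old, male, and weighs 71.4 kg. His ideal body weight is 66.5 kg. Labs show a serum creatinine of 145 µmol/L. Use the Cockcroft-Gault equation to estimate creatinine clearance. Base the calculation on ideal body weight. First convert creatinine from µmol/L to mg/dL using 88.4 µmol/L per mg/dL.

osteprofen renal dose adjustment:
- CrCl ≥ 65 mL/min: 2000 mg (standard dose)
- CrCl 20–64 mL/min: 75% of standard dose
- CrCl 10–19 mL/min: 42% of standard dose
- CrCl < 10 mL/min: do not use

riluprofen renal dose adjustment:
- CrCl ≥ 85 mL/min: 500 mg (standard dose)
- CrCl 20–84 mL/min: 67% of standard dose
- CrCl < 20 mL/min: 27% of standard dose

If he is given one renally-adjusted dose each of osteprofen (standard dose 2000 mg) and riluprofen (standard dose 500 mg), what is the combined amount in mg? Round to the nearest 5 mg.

SCr = 145 / 88.4 = 1.64 mg/dL
CrCl = (140 − 83) × 66.5 / (72 × 1.64) = 3790.5 / 118.08 ≈ 32.1 mL/min
CrCl ≈ 32 mL/min.
osteprofen: 20–64 mL/min → 75% of 2000 mg = 1500 mg.
riluprofen: 20–84 mL/min → 67% of 500 mg = 335 mg.
Total = 1500 + 335 = 1835 mg.

1835 mg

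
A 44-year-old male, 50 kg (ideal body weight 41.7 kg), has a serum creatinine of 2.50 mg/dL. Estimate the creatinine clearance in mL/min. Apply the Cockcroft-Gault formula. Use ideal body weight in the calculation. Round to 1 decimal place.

22.2 mL/min

CrCl = (140 − 44) × 41.7 / (72 × 2.5) = 4003.2 / 180.00 ≈ 22.2 mL/min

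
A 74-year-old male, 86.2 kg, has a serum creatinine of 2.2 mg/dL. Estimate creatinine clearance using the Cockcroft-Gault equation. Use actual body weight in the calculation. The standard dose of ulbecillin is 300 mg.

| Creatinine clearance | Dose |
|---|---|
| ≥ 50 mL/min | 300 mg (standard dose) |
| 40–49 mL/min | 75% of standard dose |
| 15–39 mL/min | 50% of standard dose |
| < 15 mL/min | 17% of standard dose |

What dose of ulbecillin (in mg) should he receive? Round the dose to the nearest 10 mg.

CrCl = (140 − 74) × 86.2 / (72 × 2.2) = 5689.2 / 158.40 ≈ 35.9 mL/min
CrCl ≈ 36 mL/min → bracket 15–39 mL/min.
50% of 300 mg = 150 mg

150 mg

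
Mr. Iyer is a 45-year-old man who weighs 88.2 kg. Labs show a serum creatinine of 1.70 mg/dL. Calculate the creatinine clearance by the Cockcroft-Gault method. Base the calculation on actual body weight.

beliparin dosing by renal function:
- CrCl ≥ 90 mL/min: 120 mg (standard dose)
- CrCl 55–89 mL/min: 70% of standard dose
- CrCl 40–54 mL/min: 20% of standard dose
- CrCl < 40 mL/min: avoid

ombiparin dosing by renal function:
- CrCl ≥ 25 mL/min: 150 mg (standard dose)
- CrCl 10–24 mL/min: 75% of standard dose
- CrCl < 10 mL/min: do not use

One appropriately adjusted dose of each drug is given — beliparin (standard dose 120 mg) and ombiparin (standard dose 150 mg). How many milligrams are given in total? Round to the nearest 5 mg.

CrCl = (140 − 45) × 88.2 / (72 × 1.7) = 8379.0 / 122.40 ≈ 68.5 mL/min
CrCl ≈ 68 mL/min.
beliparin: 55–89 mL/min → 70% of 120 mg = 84 mg.
ombiparin: ≥ 25 mL/min → 100% of 150 mg = 150 mg.
Total = 84 + 150 = 234 mg.

235 mg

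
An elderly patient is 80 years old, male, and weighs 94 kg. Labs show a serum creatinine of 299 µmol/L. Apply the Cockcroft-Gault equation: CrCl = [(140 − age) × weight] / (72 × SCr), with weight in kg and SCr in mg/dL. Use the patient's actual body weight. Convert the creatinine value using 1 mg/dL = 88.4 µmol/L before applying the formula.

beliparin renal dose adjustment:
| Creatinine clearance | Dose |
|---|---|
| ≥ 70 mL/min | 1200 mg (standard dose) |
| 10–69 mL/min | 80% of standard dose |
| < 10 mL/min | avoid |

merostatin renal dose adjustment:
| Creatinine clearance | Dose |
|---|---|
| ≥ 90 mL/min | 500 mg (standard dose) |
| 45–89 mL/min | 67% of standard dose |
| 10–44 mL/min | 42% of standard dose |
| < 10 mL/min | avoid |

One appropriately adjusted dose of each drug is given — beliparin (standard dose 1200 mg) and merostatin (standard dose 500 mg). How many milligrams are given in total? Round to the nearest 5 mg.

SCr = 299 / 88.4 = 3.382 mg/dL
CrCl = (140 − 80) × 94 / (72 × 3.382) = 5640.0 / 243.50 ≈ 23.2 mL/min
CrCl ≈ 23 mL/min.
beliparin: 10–69 mL/min → 80% of 1200 mg = 960 mg.
merostatin: 10–44 mL/min → 42% of 500 mg = 210 mg.
Total = 960 + 210 = 1170 mg.

1170 mg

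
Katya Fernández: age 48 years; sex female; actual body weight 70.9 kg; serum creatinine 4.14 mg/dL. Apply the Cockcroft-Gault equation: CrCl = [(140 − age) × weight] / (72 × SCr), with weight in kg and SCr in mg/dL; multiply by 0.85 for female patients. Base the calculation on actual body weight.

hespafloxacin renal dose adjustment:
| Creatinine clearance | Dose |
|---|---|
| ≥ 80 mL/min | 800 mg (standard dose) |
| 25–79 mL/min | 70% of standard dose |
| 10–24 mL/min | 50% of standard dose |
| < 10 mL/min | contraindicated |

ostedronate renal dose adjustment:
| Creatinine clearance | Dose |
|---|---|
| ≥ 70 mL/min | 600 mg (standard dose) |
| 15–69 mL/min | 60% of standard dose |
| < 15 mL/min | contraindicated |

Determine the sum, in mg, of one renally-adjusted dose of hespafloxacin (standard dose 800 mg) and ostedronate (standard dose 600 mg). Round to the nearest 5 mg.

760 mg

CrCl = (140 − 48) × 70.9 / (72 × 4.14) × 0.85 = 6522.8 / 298.08 × 0.85 ≈ 18.6 mL/min
CrCl ≈ 19 mL/min.
hespafloxacin: 10–24 mL/min → 50% of 800 mg = 400 mg.
ostedronate: 15–69 mL/min → 60% of 600 mg = 360 mg.
Total = 400 + 360 = 760 mg.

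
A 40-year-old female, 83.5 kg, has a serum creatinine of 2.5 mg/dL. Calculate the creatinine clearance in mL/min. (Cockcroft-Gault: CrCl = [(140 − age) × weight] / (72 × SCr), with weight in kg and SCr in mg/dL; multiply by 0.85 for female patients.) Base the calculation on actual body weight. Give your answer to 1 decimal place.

CrCl = (140 − 40) × 83.5 / (72 × 2.5) × 0.85 = 8350.0 / 180.00 × 0.85 ≈ 39.4 mL/min

39.4 mL/min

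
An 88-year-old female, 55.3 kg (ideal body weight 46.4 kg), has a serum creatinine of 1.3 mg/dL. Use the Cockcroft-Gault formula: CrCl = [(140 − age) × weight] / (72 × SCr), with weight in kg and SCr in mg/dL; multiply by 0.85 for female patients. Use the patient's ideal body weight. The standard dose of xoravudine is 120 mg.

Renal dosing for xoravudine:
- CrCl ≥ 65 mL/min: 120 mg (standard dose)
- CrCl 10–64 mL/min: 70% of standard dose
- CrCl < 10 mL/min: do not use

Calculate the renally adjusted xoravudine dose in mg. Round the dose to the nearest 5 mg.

85 mg

CrCl = (140 − 88) × 46.4 / (72 × 1.3) × 0.85 = 2412.8 / 93.60 × 0.85 ≈ 21.9 mL/min
CrCl ≈ 22 mL/min → bracket 10–64 mL/min.
70% of 120 mg = 84 mg → 85 mg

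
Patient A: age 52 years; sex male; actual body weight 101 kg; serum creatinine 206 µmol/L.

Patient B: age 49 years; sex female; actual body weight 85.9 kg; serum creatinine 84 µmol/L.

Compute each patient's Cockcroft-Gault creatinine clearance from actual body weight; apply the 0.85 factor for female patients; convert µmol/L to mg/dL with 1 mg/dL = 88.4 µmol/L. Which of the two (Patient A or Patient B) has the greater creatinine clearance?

Patient A: SCr = 206 / 88.4 = 2.33 mg/dL
Patient A: CrCl = (140 − 52) × 101 / (72 × 2.33) = 8888.0 / 167.76 ≈ 53.0 mL/min
Patient B: SCr = 84 / 88.4 = 0.95 mg/dL
Patient B: CrCl = (140 − 49) × 85.9 / (72 × 0.95) × 0.85 = 7816.9 / 68.40 × 0.85 ≈ 97.1 mL/min
53.0 vs 97.1 mL/min → Patient B is higher.

Patient B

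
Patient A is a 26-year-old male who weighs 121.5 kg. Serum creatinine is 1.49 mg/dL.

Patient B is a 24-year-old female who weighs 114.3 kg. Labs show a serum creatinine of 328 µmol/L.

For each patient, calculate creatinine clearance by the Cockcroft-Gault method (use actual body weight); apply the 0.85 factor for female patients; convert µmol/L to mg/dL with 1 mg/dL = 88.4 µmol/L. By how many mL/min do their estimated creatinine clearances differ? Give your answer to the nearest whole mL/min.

Patient A: CrCl = (140 − 26) × 121.5 / (72 × 1.49) = 13851.0 / 107.28 ≈ 129.1 mL/min
Patient B: SCr = 328 / 88.4 = 3.71 mg/dL
Patient B: CrCl = (140 − 24) × 114.3 / (72 × 3.71) × 0.85 = 13258.8 / 267.12 × 0.85 ≈ 42.2 mL/min
|129.1 − 42.2| = 86.9 mL/min

87 mL/min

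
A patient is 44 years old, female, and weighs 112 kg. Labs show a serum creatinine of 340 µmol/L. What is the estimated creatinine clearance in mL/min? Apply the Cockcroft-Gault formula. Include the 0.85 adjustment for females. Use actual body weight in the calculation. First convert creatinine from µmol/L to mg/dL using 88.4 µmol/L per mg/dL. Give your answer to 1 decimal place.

33.0 mL/min

SCr = 340 / 88.4 = 3.846 mg/dL
CrCl = (140 − 44) × 112 / (72 × 3.846) × 0.85 = 10752.0 / 276.91 × 0.85 ≈ 33.0 mL/min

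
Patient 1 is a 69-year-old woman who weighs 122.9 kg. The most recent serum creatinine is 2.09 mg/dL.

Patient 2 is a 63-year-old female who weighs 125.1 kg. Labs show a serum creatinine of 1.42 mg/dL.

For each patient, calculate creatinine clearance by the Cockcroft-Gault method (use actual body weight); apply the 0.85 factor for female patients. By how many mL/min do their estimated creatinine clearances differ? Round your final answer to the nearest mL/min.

Patient 1: CrCl = (140 − 69) × 122.9 / (72 × 2.09) × 0.85 = 8725.9 / 150.48 × 0.85 ≈ 49.3 mL/min
Patient 2: CrCl = (140 − 63) × 125.1 / (72 × 1.42) × 0.85 = 9632.7 / 102.24 × 0.85 ≈ 80.1 mL/min
|49.3 − 80.1| = 30.8 mL/min

31 mL/min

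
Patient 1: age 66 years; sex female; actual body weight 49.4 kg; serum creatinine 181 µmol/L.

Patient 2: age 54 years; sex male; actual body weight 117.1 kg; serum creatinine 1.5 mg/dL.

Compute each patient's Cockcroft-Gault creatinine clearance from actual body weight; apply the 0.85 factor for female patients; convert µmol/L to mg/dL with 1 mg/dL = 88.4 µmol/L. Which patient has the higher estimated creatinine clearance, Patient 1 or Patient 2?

Patient 2

Patient 1: SCr = 181 / 88.4 = 2.048 mg/dL
Patient 1: CrCl = (140 − 66) × 49.4 / (72 × 2.048) × 0.85 = 3655.6 / 147.46 × 0.85 ≈ 21.1 mL/min
Patient 2: CrCl = (140 − 54) × 117.1 / (72 × 1.5) = 10070.6 / 108.00 ≈ 93.2 mL/min
21.1 vs 93.2 mL/min → Patient 2 is higher.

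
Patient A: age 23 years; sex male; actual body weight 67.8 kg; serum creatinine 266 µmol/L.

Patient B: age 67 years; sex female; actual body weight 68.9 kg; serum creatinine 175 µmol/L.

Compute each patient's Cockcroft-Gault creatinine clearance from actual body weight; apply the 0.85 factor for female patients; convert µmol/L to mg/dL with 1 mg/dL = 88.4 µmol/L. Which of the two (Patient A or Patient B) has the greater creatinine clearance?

Patient A: SCr = 266 / 88.4 = 3.009 mg/dL
Patient A: CrCl = (140 − 23) × 67.8 / (72 × 3.009) = 7932.6 / 216.65 ≈ 36.6 mL/min
Patient B: SCr = 175 / 88.4 = 1.98 mg/dL
Patient B: CrCl = (140 − 67) × 68.9 / (72 × 1.98) × 0.85 = 5029.7 / 142.56 × 0.85 ≈ 30.0 mL/min
36.6 vs 30.0 mL/min → Patient A is higher.

Patient A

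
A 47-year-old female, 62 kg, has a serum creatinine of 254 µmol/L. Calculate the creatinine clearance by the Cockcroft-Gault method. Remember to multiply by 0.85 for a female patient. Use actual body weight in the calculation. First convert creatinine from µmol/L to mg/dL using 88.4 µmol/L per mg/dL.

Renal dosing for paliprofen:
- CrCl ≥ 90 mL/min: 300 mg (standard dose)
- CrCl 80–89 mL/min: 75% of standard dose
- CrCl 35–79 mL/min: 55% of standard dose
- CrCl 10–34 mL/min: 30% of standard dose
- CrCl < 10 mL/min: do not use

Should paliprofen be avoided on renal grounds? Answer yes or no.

SCr = 254 / 88.4 = 2.873 mg/dL
CrCl = (140 − 47) × 62 / (72 × 2.873) × 0.85 = 5766.0 / 206.86 × 0.85 ≈ 23.7 mL/min
CrCl ≈ 24 mL/min, which is ≥ 10 mL/min.

no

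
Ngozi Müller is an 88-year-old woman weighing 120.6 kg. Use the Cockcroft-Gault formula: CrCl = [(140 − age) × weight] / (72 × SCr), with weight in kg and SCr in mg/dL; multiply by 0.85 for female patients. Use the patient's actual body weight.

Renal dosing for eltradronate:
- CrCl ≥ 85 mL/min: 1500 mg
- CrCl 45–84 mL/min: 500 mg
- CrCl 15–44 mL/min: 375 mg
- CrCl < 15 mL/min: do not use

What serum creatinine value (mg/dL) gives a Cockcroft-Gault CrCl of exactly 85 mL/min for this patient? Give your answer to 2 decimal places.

0.87 mg/dL

Standard dose requires CrCl ≥ 85 mL/min.
Set (140 − 88) × 120.6 × 0.85 / (72 × SCr) = 85
SCr = (140 − 88) × 120.6 × 0.85 / (72 × 85) = 0.871 mg/dL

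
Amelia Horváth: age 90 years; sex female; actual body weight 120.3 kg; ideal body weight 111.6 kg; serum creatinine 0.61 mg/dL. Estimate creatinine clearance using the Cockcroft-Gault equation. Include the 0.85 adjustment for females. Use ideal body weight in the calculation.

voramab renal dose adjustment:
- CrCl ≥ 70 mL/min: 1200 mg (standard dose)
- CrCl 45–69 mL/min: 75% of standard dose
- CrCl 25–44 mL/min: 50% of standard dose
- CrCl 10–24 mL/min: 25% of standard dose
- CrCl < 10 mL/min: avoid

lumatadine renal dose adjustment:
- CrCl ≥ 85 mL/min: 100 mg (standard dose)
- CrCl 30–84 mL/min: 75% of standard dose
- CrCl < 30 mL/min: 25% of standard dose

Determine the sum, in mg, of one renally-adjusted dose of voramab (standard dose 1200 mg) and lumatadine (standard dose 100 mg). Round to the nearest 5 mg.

1300 mg

CrCl = (140 − 90) × 111.6 / (72 × 0.61) × 0.85 = 5580.0 / 43.92 × 0.85 ≈ 108.0 mL/min
CrCl ≈ 108 mL/min.
voramab: ≥ 70 mL/min → 100% of 1200 mg = 1200 mg.
lumatadine: ≥ 85 mL/min → 100% of 100 mg = 100 mg.
Total = 1200 + 100 = 1300 mg.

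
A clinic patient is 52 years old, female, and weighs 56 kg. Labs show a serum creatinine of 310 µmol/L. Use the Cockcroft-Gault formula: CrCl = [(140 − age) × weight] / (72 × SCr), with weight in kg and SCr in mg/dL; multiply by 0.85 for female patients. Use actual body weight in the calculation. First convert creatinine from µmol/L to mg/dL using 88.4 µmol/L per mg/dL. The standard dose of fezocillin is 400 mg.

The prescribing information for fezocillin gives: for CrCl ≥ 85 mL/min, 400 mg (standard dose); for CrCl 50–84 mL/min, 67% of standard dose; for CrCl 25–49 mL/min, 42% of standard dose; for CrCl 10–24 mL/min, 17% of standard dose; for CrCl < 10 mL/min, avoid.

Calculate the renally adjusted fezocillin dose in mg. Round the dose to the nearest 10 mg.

70 mg

SCr = 310 / 88.4 = 3.507 mg/dL
CrCl = (140 − 52) × 56 / (72 × 3.507) × 0.85 = 4928.0 / 252.50 × 0.85 ≈ 16.6 mL/min
CrCl ≈ 17 mL/min → bracket 10–24 mL/min.
17% of 400 mg = 68 mg → 70 mg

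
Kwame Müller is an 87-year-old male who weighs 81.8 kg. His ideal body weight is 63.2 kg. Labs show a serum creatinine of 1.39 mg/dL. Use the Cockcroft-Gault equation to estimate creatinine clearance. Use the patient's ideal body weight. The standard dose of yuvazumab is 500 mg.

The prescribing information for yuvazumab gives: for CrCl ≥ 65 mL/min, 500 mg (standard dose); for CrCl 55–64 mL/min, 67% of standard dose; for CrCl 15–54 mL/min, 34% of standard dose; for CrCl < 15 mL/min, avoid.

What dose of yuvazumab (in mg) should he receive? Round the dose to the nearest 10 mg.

170 mg

CrCl = (140 − 87) × 63.2 / (72 × 1.39) = 3349.6 / 100.08 ≈ 33.5 mL/min
CrCl ≈ 33 mL/min → bracket 15–54 mL/min.
34% of 500 mg = 170 mg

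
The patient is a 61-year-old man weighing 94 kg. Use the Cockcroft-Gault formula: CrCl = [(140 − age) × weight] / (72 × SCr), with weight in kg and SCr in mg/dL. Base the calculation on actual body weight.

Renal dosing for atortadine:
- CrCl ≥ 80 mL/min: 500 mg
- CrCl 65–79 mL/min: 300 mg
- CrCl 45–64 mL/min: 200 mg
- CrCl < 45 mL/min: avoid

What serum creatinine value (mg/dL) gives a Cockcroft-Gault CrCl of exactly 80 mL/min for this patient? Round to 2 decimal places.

Standard dose requires CrCl ≥ 80 mL/min.
Set (140 − 61) × 94 / (72 × SCr) = 80
SCr = (140 − 61) × 94 / (72 × 80) = 1.289 mg/dL

1.29 mg/dL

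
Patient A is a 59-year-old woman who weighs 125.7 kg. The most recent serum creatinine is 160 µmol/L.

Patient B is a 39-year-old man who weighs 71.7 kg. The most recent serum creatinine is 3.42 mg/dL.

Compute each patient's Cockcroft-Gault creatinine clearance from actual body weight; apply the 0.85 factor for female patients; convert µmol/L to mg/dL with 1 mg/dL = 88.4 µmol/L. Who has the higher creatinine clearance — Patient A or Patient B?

Patient A: SCr = 160 / 88.4 = 1.81 mg/dL
Patient A: CrCl = (140 − 59) × 125.7 / (72 × 1.81) × 0.85 = 10181.7 / 130.32 × 0.85 ≈ 66.4 mL/min
Patient B: CrCl = (140 − 39) × 71.7 / (72 × 3.42) = 7241.7 / 246.24 ≈ 29.4 mL/min
66.4 vs 29.4 mL/min → Patient A is higher.

Patient A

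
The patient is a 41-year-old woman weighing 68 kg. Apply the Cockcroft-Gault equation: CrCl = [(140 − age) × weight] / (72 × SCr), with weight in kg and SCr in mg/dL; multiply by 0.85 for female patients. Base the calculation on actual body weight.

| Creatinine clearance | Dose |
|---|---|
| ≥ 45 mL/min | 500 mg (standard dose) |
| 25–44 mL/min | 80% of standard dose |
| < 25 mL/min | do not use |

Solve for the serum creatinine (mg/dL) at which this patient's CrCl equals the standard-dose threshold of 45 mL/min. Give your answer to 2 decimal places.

1.77 mg/dL

Standard dose requires CrCl ≥ 45 mL/min.
Set (140 − 41) × 68 × 0.85 / (72 × SCr) = 45
SCr = (140 − 41) × 68 × 0.85 / (72 × 45) = 1.766 mg/dL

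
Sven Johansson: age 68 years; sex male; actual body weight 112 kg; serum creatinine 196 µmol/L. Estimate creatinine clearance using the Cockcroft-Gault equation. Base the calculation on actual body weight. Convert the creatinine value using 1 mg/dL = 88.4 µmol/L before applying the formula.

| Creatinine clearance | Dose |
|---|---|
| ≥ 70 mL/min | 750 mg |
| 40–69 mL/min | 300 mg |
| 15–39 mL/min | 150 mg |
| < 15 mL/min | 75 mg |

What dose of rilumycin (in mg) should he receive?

300 mg

SCr = 196 / 88.4 = 2.217 mg/dL
CrCl = (140 − 68) × 112 / (72 × 2.217) = 8064.0 / 159.62 ≈ 50.5 mL/min
CrCl ≈ 51 mL/min → bracket 40–69 mL/min.
Dose for this bracket: 300 mg.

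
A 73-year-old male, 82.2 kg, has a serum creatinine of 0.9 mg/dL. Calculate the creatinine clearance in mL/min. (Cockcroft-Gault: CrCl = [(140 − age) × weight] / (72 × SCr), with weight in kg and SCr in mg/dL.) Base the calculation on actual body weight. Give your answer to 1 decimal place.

85.0 mL/min

CrCl = (140 − 73) × 82.2 / (72 × 0.9) = 5507.4 / 64.80 ≈ 85.0 mL/min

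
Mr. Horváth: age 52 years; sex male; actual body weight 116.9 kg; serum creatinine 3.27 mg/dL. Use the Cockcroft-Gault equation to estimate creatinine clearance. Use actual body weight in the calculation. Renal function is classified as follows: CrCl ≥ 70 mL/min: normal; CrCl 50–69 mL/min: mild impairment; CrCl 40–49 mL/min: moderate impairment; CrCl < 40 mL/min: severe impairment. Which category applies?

CrCl = (140 − 52) × 116.9 / (72 × 3.27) = 10287.2 / 235.44 ≈ 43.7 mL/min
44 mL/min falls in the 'moderate impairment' range.

moderate impairment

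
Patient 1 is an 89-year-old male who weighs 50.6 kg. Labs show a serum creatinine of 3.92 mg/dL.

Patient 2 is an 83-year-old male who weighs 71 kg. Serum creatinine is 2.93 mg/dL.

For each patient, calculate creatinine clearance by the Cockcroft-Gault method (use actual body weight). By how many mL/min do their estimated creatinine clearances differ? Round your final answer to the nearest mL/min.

Patient 1: CrCl = (140 − 89) × 50.6 / (72 × 3.92) = 2580.6 / 282.24 ≈ 9.1 mL/min
Patient 2: CrCl = (140 − 83) × 71 / (72 × 2.93) = 4047.0 / 210.96 ≈ 19.2 mL/min
|9.1 − 19.2| = 10.1 mL/min

10 mL/min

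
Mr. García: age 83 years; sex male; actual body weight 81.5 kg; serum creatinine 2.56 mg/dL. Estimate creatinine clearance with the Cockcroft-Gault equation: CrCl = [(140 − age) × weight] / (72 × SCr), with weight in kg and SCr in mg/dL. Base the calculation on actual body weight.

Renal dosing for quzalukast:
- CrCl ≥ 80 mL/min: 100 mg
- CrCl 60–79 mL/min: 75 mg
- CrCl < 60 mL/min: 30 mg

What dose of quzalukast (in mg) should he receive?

CrCl = (140 − 83) × 81.5 / (72 × 2.56) = 4645.5 / 184.32 ≈ 25.2 mL/min
CrCl ≈ 25 mL/min → bracket < 60 mL/min.
Dose for this bracket: 30 mg.

30 mg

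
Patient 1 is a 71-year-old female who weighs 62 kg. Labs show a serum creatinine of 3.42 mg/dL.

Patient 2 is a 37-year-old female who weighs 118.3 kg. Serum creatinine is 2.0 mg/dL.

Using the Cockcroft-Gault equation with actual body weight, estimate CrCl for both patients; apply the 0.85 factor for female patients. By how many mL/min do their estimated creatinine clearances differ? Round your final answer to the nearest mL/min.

57 mL/min

Patient 1: CrCl = (140 − 71) × 62 / (72 × 3.42) × 0.85 = 4278.0 / 246.24 × 0.85 ≈ 14.8 mL/min
Patient 2: CrCl = (140 − 37) × 118.3 / (72 × 2) × 0.85 = 12184.9 / 144.00 × 0.85 ≈ 71.9 mL/min
|14.8 − 71.9| = 57.1 mL/min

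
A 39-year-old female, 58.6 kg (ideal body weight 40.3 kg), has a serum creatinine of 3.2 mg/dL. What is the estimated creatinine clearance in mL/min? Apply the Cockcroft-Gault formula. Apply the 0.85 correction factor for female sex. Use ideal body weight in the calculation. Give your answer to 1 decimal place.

15.0 mL/min

CrCl = (140 − 39) × 40.3 / (72 × 3.2) × 0.85 = 4070.3 / 230.40 × 0.85 ≈ 15.0 mL/min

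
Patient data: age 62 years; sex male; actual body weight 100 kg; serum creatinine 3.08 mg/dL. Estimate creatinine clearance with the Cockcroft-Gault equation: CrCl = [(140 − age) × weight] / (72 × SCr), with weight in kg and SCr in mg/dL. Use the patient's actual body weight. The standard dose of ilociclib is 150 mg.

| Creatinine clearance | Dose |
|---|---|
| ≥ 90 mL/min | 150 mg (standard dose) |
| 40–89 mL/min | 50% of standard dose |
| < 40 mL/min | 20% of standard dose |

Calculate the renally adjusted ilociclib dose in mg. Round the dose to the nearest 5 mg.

30 mg

CrCl = (140 − 62) × 100 / (72 × 3.08) = 7800.0 / 221.76 ≈ 35.2 mL/min
CrCl ≈ 35 mL/min → bracket < 40 mL/min.
20% of 150 mg = 30 mg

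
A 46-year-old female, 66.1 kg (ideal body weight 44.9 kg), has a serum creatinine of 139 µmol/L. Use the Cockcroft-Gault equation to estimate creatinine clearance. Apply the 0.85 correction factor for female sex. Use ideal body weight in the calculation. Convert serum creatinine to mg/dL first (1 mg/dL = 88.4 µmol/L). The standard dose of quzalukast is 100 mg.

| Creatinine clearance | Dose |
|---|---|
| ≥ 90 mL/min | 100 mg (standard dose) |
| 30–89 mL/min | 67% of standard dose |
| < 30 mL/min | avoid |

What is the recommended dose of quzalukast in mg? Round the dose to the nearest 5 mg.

65 mg

SCr = 139 / 88.4 = 1.572 mg/dL
CrCl = (140 − 46) × 44.9 / (72 × 1.572) × 0.85 = 4220.6 / 113.18 × 0.85 ≈ 31.7 mL/min
CrCl ≈ 32 mL/min → bracket 30–89 mL/min.
67% of 100 mg = 67 mg → 65 mg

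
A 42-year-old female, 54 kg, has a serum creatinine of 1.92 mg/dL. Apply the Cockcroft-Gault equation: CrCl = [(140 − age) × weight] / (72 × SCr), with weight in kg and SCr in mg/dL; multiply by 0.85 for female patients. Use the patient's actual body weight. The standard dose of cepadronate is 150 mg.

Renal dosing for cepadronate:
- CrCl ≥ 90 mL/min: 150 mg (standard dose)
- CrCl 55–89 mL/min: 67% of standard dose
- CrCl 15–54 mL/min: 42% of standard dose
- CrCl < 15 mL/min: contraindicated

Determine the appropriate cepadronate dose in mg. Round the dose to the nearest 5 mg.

65 mg

CrCl = (140 − 42) × 54 / (72 × 1.92) × 0.85 = 5292.0 / 138.24 × 0.85 ≈ 32.5 mL/min
CrCl ≈ 33 mL/min → bracket 15–54 mL/min.
42% of 150 mg = 63 mg → 65 mg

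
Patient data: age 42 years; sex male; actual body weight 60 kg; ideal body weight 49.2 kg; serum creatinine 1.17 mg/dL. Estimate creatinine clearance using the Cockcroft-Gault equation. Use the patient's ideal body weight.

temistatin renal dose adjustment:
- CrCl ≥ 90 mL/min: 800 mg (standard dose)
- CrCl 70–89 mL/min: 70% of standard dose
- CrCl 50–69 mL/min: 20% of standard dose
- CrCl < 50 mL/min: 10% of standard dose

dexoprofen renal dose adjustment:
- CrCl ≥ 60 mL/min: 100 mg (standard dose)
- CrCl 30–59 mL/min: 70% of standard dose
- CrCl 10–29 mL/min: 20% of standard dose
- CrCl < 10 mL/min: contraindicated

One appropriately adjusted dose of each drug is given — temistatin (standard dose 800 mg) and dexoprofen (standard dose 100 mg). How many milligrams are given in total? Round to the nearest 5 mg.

230 mg

CrCl = (140 − 42) × 49.2 / (72 × 1.17) = 4821.6 / 84.24 ≈ 57.2 mL/min
CrCl ≈ 57 mL/min.
temistatin: 50–69 mL/min → 20% of 800 mg = 160 mg.
dexoprofen: 30–59 mL/min → 70% of 100 mg = 70 mg.
Total = 160 + 70 = 230 mg.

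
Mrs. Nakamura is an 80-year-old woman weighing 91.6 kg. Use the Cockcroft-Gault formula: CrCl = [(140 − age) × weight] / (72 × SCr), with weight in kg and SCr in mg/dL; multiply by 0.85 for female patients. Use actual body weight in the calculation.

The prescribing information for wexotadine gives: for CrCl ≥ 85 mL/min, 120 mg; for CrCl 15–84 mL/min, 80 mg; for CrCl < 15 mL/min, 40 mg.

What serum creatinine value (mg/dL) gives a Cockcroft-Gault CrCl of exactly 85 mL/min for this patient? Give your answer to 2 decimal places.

Standard dose requires CrCl ≥ 85 mL/min.
Set (140 − 80) × 91.6 × 0.85 / (72 × SCr) = 85
SCr = (140 − 80) × 91.6 × 0.85 / (72 × 85) = 0.763 mg/dL

0.76 mg/dL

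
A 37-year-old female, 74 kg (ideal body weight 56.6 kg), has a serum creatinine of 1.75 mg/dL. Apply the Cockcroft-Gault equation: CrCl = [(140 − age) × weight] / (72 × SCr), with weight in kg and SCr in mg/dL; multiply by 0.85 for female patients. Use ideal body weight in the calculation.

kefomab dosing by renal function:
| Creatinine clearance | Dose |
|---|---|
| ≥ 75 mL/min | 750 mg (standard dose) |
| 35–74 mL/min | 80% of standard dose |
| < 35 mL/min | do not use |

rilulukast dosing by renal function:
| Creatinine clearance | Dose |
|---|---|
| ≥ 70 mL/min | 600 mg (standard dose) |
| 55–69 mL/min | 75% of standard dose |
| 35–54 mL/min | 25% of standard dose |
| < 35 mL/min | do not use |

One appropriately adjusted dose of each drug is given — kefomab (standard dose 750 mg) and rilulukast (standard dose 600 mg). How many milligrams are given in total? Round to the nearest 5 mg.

750 mg

CrCl = (140 − 37) × 56.6 / (72 × 1.75) × 0.85 = 5829.8 / 126.00 × 0.85 ≈ 39.3 mL/min
CrCl ≈ 39 mL/min.
kefomab: 35–74 mL/min → 80% of 750 mg = 600 mg.
rilulukast: 35–54 mL/min → 25% of 600 mg = 150 mg.
Total = 600 + 150 = 750 mg.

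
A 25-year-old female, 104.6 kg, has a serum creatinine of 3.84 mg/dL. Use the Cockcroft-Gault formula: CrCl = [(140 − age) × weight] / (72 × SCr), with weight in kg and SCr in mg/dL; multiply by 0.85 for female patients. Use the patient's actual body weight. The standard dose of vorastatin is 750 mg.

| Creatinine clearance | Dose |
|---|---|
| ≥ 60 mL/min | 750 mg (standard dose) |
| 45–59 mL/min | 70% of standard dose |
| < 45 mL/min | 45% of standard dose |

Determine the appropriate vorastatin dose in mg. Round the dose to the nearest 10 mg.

CrCl = (140 − 25) × 104.6 / (72 × 3.84) × 0.85 = 12029.0 / 276.48 × 0.85 ≈ 37.0 mL/min
CrCl ≈ 37 mL/min → bracket < 45 mL/min.
45% of 750 mg = 337.5 mg → 340 mg

340 mg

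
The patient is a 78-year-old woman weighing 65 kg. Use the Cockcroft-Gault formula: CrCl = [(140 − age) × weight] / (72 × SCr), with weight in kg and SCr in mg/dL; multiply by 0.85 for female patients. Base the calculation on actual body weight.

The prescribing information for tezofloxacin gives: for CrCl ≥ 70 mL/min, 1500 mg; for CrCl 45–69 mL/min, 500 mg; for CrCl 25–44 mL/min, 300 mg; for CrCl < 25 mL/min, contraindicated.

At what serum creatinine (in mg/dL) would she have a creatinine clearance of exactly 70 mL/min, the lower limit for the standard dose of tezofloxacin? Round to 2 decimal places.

Standard dose requires CrCl ≥ 70 mL/min.
Set (140 − 78) × 65 × 0.85 / (72 × SCr) = 70
SCr = (140 − 78) × 65 × 0.85 / (72 × 70) = 0.680 mg/dL

0.68 mg/dL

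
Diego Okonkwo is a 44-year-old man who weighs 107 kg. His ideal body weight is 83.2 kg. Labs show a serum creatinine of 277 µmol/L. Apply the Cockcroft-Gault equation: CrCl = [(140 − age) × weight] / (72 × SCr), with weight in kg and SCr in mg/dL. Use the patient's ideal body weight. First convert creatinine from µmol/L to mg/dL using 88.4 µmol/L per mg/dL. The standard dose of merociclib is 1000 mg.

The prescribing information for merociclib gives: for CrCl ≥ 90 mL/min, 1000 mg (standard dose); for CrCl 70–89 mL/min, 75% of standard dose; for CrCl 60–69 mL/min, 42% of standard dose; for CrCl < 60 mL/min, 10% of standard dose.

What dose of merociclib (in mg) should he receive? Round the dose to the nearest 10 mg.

100 mg

SCr = 277 / 88.4 = 3.133 mg/dL
CrCl = (140 − 44) × 83.2 / (72 × 3.133) = 7987.2 / 225.58 ≈ 35.4 mL/min
CrCl ≈ 35 mL/min → bracket < 60 mL/min.
10% of 1000 mg = 100 mg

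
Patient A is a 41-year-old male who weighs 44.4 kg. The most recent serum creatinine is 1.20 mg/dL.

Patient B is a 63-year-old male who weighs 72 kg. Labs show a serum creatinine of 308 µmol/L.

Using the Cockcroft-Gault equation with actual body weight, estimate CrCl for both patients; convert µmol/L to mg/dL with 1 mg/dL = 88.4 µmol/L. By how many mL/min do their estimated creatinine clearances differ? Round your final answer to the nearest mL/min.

29 mL/min

Patient A: CrCl = (140 − 41) × 44.4 / (72 × 1.2) = 4395.6 / 86.40 ≈ 50.9 mL/min
Patient B: SCr = 308 / 88.4 = 3.484 mg/dL
Patient B: CrCl = (140 − 63) × 72 / (72 × 3.484) = 5544.0 / 250.85 ≈ 22.1 mL/min
|50.9 − 22.1| = 28.8 mL/min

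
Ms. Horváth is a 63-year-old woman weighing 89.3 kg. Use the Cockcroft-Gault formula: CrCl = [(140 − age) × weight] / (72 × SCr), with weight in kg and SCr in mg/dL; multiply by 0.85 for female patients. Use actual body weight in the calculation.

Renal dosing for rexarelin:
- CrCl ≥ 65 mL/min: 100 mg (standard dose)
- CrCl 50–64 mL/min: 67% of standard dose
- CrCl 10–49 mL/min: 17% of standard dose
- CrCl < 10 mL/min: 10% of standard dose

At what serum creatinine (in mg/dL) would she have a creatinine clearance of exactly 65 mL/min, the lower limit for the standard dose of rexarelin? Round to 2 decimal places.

Standard dose requires CrCl ≥ 65 mL/min.
Set (140 − 63) × 89.3 × 0.85 / (72 × SCr) = 65
SCr = (140 − 63) × 89.3 × 0.85 / (72 × 65) = 1.249 mg/dL

1.25 mg/dL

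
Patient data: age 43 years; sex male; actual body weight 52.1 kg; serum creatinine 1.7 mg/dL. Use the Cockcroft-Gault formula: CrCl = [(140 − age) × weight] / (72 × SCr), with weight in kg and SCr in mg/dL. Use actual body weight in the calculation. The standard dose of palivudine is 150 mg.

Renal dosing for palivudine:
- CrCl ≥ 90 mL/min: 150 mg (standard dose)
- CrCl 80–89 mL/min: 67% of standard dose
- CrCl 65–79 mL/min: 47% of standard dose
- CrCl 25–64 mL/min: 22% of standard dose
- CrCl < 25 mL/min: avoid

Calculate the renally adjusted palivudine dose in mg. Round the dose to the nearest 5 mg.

35 mg

CrCl = (140 − 43) × 52.1 / (72 × 1.7) = 5053.7 / 122.40 ≈ 41.3 mL/min
CrCl ≈ 41 mL/min → bracket 25–64 mL/min.
22% of 150 mg = 33 mg → 35 mg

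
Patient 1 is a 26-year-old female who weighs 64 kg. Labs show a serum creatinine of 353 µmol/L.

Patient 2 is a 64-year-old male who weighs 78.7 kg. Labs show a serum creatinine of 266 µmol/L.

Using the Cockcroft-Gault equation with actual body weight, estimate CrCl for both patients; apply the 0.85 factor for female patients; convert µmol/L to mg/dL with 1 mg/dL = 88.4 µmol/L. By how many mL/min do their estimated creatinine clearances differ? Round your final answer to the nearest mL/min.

6 mL/min

Patient 1: SCr = 353 / 88.4 = 3.993 mg/dL
Patient 1: CrCl = (140 − 26) × 64 / (72 × 3.993) × 0.85 = 7296.0 / 287.50 × 0.85 ≈ 21.6 mL/min
Patient 2: SCr = 266 / 88.4 = 3.009 mg/dL
Patient 2: CrCl = (140 − 64) × 78.7 / (72 × 3.009) = 5981.2 / 216.65 ≈ 27.6 mL/min
|21.6 − 27.6| = 6.0 mL/min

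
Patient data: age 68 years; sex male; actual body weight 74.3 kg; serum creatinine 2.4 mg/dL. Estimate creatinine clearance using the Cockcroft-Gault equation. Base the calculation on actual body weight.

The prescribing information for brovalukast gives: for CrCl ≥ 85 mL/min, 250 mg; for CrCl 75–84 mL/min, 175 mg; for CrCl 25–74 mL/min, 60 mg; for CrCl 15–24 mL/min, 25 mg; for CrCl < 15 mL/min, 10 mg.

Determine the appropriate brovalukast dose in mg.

60 mg

CrCl = (140 − 68) × 74.3 / (72 × 2.4) = 5349.6 / 172.80 ≈ 31.0 mL/min
CrCl ≈ 31 mL/min → bracket 25–74 mL/min.
Dose for this bracket: 60 mg.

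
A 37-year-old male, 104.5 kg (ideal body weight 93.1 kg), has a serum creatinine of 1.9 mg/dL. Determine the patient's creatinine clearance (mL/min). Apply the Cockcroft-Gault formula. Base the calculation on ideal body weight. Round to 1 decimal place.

CrCl = (140 − 37) × 93.1 / (72 × 1.9) = 9589.3 / 136.80 ≈ 70.1 mL/min

70.1 mL/min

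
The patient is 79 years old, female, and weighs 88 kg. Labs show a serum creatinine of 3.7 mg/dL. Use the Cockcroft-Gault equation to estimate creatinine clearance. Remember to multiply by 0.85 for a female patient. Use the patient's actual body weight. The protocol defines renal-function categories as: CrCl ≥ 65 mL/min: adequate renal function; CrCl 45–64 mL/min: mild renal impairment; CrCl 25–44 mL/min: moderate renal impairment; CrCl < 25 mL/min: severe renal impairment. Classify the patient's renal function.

severe renal impairment

CrCl = (140 − 79) × 88 / (72 × 3.7) × 0.85 = 5368.0 / 266.40 × 0.85 ≈ 17.1 mL/min
17 mL/min falls in the 'severe renal impairment' range.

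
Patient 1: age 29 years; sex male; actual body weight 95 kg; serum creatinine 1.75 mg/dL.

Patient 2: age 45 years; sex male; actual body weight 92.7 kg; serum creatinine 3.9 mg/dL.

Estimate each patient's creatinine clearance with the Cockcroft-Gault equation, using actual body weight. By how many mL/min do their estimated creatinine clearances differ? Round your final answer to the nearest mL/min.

Patient 1: CrCl = (140 − 29) × 95 / (72 × 1.75) = 10545.0 / 126.00 ≈ 83.7 mL/min
Patient 2: CrCl = (140 − 45) × 92.7 / (72 × 3.9) = 8806.5 / 280.80 ≈ 31.4 mL/min
|83.7 − 31.4| = 52.3 mL/min

52 mL/min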